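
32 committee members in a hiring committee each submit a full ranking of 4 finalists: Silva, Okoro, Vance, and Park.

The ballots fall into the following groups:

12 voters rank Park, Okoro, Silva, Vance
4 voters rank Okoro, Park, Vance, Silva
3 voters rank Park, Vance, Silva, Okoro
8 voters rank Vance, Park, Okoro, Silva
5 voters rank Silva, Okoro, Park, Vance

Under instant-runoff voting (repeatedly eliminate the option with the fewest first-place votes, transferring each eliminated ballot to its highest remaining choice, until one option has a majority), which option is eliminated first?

Round 1: Park 15, Vance 8, Silva 5, Okoro 4. Okoro has the fewest and is eliminated.
Round 2: Park 19, Vance 8, Silva 5. Park has a majority.

Okoro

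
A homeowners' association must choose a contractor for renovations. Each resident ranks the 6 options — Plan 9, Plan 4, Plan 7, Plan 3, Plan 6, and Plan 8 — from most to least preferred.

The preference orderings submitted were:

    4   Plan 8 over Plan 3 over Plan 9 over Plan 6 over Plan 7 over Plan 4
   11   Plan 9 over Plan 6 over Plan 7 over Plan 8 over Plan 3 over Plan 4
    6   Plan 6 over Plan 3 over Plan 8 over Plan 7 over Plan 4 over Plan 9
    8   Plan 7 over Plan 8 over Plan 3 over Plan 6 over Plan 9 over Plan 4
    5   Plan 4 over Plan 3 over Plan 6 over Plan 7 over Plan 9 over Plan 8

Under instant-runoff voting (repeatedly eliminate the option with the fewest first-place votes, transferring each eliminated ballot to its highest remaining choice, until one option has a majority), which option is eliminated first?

Plan 3

Round 1: Plan 9 11, Plan 7 8, Plan 6 6, Plan 4 5, Plan 8 4, Plan 3 0. Plan 3 has the fewest and is eliminated.
Round 2: Plan 9 11, Plan 7 8, Plan 6 6, Plan 4 5, Plan 8 4. Plan 8 has the fewest and is eliminated.
Round 3: Plan 9 15, Plan 7 8, Plan 6 6, Plan 4 5. Plan 4 has the fewest and is eliminated.
Round 4: Plan 9 15, Plan 6 11, Plan 7 8. Plan 7 has the fewest and is eliminated.
Round 5: Plan 6 19, Plan 9 15. Plan 6 has a majority.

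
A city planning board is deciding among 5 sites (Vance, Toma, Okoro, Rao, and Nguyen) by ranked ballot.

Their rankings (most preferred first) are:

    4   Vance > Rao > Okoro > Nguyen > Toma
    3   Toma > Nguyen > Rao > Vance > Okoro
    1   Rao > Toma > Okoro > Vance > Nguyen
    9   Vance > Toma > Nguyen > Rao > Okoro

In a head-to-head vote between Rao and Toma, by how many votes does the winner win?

Ballots ranking Rao above Toma: 4+1 = 5.
Ballots ranking Toma above Rao: 3+9 = 12.
Toma wins 12–5, a margin of 7.

7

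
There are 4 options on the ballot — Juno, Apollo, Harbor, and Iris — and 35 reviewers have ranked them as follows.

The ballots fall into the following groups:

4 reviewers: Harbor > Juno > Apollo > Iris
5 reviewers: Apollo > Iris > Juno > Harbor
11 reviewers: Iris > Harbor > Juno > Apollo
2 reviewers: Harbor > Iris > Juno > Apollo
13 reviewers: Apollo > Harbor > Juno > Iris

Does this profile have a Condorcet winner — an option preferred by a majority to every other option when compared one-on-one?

Yes

Head-to-head results (35 voters total):
Juno vs Apollo: Apollo wins 18–17.
Juno vs Harbor: Harbor wins 30–5.
Juno vs Iris: Iris wins 18–17.
Apollo vs Harbor: Apollo wins 18–17.
Apollo vs Iris: Apollo wins 22–13.
Harbor vs Iris: Harbor wins 19–16.
Apollo beats each rival — Juno (18–17), Harbor (18–17), Iris (22–13) — so Apollo is the Condorcet winner.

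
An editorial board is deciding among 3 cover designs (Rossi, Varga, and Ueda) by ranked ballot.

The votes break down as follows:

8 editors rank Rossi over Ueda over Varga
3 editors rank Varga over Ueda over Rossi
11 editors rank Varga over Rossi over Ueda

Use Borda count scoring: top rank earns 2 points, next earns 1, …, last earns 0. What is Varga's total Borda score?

28

Borda scores:
  Rossi: 8·2 + 3·0 + 11·1 = 27
  Varga: 8·0 + 3·2 + 11·2 = 28
  Ueda: 8·1 + 3·1 + 11·0 = 11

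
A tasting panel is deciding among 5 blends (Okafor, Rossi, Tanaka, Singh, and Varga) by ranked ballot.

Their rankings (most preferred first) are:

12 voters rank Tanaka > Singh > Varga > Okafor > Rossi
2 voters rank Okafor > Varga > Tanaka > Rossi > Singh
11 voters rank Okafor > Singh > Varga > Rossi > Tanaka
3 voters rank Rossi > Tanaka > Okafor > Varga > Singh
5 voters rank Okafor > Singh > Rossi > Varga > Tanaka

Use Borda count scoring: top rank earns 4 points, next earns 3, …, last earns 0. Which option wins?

Borda scores:
  Okafor: 12·1 + 2·4 + 11·4 + 3·2 + 5·4 = 90
  Rossi: 12·0 + 2·1 + 11·1 + 3·4 + 5·2 = 35
  Tanaka: 12·4 + 2·2 + 11·0 + 3·3 + 5·0 = 61
  Singh: 12·3 + 2·0 + 11·3 + 3·0 + 5·3 = 84
  Varga: 12·2 + 2·3 + 11·2 + 3·1 + 5·1 = 60
Okafor has the highest total.

Okafor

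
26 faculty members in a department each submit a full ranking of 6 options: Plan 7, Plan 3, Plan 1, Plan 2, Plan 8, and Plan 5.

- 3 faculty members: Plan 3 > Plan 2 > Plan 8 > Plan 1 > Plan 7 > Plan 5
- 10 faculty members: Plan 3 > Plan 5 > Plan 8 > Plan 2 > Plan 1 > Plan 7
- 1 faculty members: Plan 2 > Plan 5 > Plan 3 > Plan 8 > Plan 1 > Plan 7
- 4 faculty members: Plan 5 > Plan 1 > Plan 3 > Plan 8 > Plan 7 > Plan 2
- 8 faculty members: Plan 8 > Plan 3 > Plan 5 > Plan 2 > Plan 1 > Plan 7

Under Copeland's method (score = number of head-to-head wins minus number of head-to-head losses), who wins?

Pairwise results:
  Plan 7 vs Plan 3: Plan 3 wins 26–0.
  Plan 7 vs Plan 1: Plan 1 wins 26–0.
  Plan 7 vs Plan 2: Plan 2 wins 22–4.
  Plan 7 vs Plan 8: Plan 8 wins 26–0.
  Plan 7 vs Plan 5: Plan 5 wins 23–3.
  Plan 3 vs Plan 1: Plan 3 wins 22–4.
  Plan 3 vs Plan 2: Plan 3 wins 25–1.
  Plan 3 vs Plan 8: Plan 3 wins 18–8.
  Plan 3 vs Plan 5: Plan 3 wins 21–5.
  Plan 1 vs Plan 2: Plan 2 wins 22–4.
  Plan 1 vs Plan 8: Plan 8 wins 22–4.
  Plan 1 vs Plan 5: Plan 5 wins 23–3.
  Plan 2 vs Plan 8: Plan 8 wins 22–4.
  Plan 2 vs Plan 5: Plan 5 wins 22–4.
  Plan 8 vs Plan 5: Plan 5 wins 15–11.
Copeland scores (wins − losses):
  Plan 7: 0 − 5 = -5
  Plan 3: 5 − 0 = 5
  Plan 1: 1 − 4 = -3
  Plan 2: 2 − 3 = -1
  Plan 8: 3 − 2 = 1
  Plan 5: 4 − 1 = 3
Plan 3 has the best Copeland score.

Plan 3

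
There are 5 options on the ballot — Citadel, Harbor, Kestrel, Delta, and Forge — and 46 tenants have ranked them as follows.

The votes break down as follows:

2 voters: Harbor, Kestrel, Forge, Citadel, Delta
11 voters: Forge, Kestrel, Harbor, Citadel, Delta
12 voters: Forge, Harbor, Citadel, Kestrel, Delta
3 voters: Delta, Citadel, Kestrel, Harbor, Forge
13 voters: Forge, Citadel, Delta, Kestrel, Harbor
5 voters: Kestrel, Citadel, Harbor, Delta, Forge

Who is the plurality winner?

Forge

First-place vote totals:
  Citadel: 0
  Harbor: 2
  Kestrel: 5
  Delta: 3
  Forge: 36
Forge has the most first-place votes.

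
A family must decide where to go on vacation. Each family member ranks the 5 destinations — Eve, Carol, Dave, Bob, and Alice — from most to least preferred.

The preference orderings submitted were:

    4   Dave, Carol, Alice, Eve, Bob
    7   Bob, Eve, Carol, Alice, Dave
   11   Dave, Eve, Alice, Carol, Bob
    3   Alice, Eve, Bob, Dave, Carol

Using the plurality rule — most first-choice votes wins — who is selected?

First-place vote totals:
  Eve: 0
  Carol: 0
  Dave: 15
  Bob: 7
  Alice: 3
Dave has the most first-place votes.

Dave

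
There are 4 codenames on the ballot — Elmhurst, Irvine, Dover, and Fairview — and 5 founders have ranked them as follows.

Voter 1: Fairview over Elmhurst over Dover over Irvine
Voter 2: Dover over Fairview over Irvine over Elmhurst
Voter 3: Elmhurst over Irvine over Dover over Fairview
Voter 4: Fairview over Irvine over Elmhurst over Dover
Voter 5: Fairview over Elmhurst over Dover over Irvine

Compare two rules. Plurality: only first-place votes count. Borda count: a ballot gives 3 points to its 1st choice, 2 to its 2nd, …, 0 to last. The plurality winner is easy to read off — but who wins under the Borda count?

Fairview

Plurality first-place counts: Elmhurst 1, Irvine 0, Dover 1, Fairview 3 → Fairview.
Borda totals: Elmhurst 8, Irvine 5, Dover 6, Fairview 11 → Fairview.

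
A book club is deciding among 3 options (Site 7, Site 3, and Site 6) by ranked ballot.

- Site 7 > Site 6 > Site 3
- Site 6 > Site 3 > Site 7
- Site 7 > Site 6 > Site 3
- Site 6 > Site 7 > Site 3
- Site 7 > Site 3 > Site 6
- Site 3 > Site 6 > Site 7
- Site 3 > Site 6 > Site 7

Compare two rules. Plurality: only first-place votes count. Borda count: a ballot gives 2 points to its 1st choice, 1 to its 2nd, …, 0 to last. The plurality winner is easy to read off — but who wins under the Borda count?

Plurality first-place counts: Site 7 3, Site 3 2, Site 6 2 → Site 7.
Borda totals: Site 7 7, Site 3 6, Site 6 8 → Site 6.

Site 6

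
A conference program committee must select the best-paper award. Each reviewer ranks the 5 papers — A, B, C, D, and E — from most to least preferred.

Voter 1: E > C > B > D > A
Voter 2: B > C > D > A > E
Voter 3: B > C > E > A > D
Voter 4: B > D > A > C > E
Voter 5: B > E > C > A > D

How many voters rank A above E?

2

Ballots ranking A above E: 2.
Ballots ranking E above A: 3.
So 2 of 5 voters prefer A to E.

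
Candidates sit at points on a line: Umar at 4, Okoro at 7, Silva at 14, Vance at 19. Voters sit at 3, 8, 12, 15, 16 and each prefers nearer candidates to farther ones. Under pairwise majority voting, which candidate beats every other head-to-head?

Silva

With single-peaked preferences on a line, the Condorcet winner is the candidate closest to the median voter.
The median voter (position 12) is closest to Silva at 14.
Check: Silva vs Okoro — voters closer to Silva: 3 of 5.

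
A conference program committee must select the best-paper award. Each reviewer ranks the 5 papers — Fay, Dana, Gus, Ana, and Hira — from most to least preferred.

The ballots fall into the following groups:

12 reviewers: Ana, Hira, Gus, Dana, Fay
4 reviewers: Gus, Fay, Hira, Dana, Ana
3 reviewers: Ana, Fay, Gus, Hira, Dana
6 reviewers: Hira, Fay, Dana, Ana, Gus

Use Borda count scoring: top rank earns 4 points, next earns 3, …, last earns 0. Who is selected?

Hira

Borda scores:
  Fay: 12·0 + 4·3 + 3·3 + 6·3 = 39
  Dana: 12·1 + 4·1 + 3·0 + 6·2 = 28
  Gus: 12·2 + 4·4 + 3·2 + 6·0 = 46
  Ana: 12·4 + 4·0 + 3·4 + 6·1 = 66
  Hira: 12·3 + 4·2 + 3·1 + 6·4 = 71
Hira has the highest total.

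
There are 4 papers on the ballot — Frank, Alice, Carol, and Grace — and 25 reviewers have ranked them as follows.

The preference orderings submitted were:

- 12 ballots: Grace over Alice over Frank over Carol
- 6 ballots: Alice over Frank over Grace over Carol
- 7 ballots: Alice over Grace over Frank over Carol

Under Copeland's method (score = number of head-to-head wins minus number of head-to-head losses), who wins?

Pairwise results:
  Frank vs Alice: Alice wins 25–0.
  Frank vs Carol: Frank wins 25–0.
  Frank vs Grace: Grace wins 19–6.
  Alice vs Carol: Alice wins 25–0.
  Alice vs Grace: Alice wins 13–12.
  Carol vs Grace: Grace wins 25–0.
Copeland scores (wins − losses):
  Frank: 1 − 2 = -1
  Alice: 3 − 0 = 3
  Carol: 0 − 3 = -3
  Grace: 2 − 1 = 1
Alice has the best Copeland score.

Alice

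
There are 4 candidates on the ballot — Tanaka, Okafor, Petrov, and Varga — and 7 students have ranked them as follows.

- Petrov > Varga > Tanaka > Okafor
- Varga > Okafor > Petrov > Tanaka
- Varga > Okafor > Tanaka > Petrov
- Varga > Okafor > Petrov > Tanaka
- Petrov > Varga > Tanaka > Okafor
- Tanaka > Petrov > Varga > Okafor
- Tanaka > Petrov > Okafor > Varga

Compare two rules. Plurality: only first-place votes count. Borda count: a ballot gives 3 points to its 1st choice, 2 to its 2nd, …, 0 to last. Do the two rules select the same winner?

Plurality first-place counts: Tanaka 2, Okafor 0, Petrov 2, Varga 3 → Varga.
Borda totals: Tanaka 9, Okafor 7, Petrov 12, Varga 14 → Varga.
The two rules agree on Varga.

Yes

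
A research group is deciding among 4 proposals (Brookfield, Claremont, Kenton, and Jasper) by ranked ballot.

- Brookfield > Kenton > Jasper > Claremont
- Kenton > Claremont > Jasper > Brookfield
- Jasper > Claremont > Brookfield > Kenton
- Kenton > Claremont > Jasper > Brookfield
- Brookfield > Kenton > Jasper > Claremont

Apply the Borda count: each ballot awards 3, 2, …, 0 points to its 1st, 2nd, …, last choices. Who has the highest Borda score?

Kenton

Borda scores:
  Brookfield: 3 + 0 + 1 + 0 + 3 = 7
  Claremont: 0 + 2 + 2 + 2 + 0 = 6
  Kenton: 2 + 3 + 0 + 3 + 2 = 10
  Jasper: 1 + 1 + 3 + 1 + 1 = 7
Kenton has the highest total.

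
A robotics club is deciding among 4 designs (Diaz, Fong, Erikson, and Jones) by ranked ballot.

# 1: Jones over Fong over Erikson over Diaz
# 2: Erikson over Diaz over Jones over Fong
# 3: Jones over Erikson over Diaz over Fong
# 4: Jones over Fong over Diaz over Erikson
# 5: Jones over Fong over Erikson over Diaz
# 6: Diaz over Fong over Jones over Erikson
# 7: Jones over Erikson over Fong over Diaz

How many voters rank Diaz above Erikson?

Ballots ranking Diaz above Erikson: 2.
Ballots ranking Erikson above Diaz: 5.
So 2 of 7 voters prefer Diaz to Erikson.

2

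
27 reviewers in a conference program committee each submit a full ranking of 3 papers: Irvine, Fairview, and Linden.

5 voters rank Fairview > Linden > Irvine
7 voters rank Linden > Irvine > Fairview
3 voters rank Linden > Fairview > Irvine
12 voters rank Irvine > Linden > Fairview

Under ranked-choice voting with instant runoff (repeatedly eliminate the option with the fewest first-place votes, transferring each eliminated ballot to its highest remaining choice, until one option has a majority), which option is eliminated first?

Round 1: Irvine 12, Linden 10, Fairview 5. Fairview has the fewest and is eliminated.
Round 2: Linden 15, Irvine 12. Linden has a majority.

Fairview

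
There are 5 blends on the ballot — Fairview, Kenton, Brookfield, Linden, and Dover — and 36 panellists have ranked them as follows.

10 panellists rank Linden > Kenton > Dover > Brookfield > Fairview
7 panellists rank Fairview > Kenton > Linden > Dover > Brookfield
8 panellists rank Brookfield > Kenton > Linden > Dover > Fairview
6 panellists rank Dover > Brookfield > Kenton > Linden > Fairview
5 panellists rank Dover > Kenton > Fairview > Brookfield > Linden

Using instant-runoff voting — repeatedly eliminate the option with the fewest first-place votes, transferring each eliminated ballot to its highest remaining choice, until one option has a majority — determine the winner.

Linden

Round 1: Dover 11, Linden 10, Brookfield 8, Fairview 7, Kenton 0. Kenton has the fewest and is eliminated.
Round 2: Dover 11, Linden 10, Brookfield 8, Fairview 7. Fairview has the fewest and is eliminated.
Round 3: Linden 17, Dover 11, Brookfield 8. Brookfield has the fewest and is eliminated.
Round 4: Linden 25, Dover 11. Linden has a majority.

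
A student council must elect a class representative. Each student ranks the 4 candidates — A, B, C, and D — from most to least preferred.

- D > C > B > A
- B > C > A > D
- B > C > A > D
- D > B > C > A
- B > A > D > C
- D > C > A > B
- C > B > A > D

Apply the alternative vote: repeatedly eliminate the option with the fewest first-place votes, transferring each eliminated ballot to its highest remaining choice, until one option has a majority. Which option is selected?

Round 1: B 3, D 3, C 1, A 0. A has the fewest and is eliminated.
Round 2: B 3, D 3, C 1. C has the fewest and is eliminated.
Round 3: B 4, D 3. B has a majority.

B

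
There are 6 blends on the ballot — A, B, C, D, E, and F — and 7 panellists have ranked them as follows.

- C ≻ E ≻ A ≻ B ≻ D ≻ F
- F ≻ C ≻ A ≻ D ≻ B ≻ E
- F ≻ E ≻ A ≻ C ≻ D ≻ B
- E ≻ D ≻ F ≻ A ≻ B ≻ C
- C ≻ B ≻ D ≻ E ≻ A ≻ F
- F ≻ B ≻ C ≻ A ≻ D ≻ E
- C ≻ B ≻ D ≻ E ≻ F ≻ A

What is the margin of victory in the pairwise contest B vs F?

1

Ballots ranking B above F: 3.
Ballots ranking F above B: 4.
F wins 4–3, a margin of 1.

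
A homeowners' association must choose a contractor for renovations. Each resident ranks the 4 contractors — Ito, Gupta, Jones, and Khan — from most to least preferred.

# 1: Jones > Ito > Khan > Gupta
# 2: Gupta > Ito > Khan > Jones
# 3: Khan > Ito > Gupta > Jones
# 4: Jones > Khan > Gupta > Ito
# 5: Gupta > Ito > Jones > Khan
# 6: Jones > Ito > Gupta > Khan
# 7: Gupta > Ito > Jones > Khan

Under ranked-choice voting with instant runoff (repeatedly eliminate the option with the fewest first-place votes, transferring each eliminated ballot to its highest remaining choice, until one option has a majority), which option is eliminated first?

Ito

Round 1: Gupta 3, Jones 3, Khan 1, Ito 0. Ito has the fewest and is eliminated.
Round 2: Gupta 3, Jones 3, Khan 1. Khan has the fewest and is eliminated.
Round 3: Gupta 4, Jones 3. Gupta has a majority.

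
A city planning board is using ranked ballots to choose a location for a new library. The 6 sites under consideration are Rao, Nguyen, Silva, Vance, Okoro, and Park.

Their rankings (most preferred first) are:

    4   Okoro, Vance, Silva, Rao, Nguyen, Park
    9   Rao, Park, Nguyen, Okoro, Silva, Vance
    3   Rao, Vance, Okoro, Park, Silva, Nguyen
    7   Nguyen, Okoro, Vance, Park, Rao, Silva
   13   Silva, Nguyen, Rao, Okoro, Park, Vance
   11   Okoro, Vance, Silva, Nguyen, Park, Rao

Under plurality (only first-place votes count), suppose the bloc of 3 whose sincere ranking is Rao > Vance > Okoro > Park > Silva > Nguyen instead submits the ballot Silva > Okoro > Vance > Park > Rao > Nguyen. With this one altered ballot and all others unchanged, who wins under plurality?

First-place totals with the altered ballot: Rao 9, Nguyen 7, Silva 16, Vance 0, Okoro 15, Park 0.
The switch changes the winner from Okoro to Silva.

Silva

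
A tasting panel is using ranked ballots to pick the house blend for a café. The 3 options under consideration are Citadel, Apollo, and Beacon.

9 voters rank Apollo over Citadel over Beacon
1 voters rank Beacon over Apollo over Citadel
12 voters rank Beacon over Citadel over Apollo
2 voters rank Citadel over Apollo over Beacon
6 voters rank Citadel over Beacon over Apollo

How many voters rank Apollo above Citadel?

Ballots ranking Apollo above Citadel: 9+1 = 10.
Ballots ranking Citadel above Apollo: 12+2+6 = 20.
So 10 of 30 voters prefer Apollo to Citadel.

10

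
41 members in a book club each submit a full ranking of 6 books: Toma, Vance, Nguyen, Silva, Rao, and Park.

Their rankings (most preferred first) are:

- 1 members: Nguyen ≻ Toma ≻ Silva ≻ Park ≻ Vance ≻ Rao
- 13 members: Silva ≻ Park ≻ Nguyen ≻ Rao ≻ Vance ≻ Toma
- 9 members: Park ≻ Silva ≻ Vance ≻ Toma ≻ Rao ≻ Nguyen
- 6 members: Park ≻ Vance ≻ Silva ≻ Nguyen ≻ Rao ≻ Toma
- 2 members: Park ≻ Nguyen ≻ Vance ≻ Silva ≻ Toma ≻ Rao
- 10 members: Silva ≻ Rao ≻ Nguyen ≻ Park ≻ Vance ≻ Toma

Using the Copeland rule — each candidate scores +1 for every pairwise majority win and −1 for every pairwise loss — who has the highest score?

Silva

Pairwise results:
  Toma vs Vance: Vance wins 40–1.
  Toma vs Nguyen: Nguyen wins 32–9.
  Toma vs Silva: Silva wins 40–1.
  Toma vs Rao: Rao wins 29–12.
  Toma vs Park: Park wins 40–1.
  Vance vs Nguyen: Nguyen wins 26–15.
  Vance vs Silva: Silva wins 33–8.
  Vance vs Rao: Rao wins 23–18.
  Vance vs Park: Park wins 41–0.
  Nguyen vs Silva: Silva wins 38–3.
  Nguyen vs Rao: Nguyen wins 22–19.
  Nguyen vs Park: Park wins 30–11.
  Silva vs Rao: Silva wins 41–0.
  Silva vs Park: Silva wins 24–17.
  Rao vs Park: Park wins 31–10.
Copeland scores (wins − losses):
  Toma: 0 − 5 = -5
  Vance: 1 − 4 = -3
  Nguyen: 3 − 2 = 1
  Silva: 5 − 0 = 5
  Rao: 2 − 3 = -1
  Park: 4 − 1 = 3
Silva has the best Copeland score.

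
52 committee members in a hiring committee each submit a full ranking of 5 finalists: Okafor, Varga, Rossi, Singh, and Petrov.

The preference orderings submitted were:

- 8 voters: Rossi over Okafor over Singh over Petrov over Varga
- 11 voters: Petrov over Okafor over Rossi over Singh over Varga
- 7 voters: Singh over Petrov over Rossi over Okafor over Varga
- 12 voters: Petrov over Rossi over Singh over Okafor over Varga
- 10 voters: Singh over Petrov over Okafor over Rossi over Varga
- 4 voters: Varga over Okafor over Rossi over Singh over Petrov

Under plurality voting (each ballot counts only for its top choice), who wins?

First-place vote totals:
  Okafor: 0
  Varga: 4
  Rossi: 8
  Singh: 17
  Petrov: 23
Petrov has the most first-place votes.

Petrov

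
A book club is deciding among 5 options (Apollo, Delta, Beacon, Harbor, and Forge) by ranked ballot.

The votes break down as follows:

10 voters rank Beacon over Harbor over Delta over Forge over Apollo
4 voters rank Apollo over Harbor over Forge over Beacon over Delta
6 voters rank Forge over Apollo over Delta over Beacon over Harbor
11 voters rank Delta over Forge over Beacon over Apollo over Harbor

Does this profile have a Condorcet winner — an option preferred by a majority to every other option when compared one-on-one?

Head-to-head results (31 voters total):
Apollo vs Delta: Delta wins 21–10.
Apollo vs Beacon: Beacon wins 21–10.
Apollo vs Harbor: Apollo wins 21–10.
Apollo vs Forge: Forge wins 27–4.
Delta vs Beacon: Delta wins 17–14.
Delta vs Harbor: Delta wins 17–14.
Delta vs Forge: Delta wins 21–10.
Beacon vs Harbor: Beacon wins 27–4.
Beacon vs Forge: Forge wins 21–10.
Harbor vs Forge: Forge wins 17–14.
Delta beats each rival — Apollo (21–10), Beacon (17–14), Harbor (17–14), Forge (21–10) — so Delta is the Condorcet winner.

Yes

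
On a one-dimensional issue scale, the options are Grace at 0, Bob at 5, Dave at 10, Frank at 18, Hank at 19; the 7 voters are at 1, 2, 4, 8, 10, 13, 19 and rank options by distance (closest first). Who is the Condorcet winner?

Dave

With single-peaked preferences on a line, the Condorcet winner is the candidate closest to the median voter.
The median voter (position 8) is closest to Dave at 10.
Check: Dave vs Grace — voters closer to Dave: 4 of 7.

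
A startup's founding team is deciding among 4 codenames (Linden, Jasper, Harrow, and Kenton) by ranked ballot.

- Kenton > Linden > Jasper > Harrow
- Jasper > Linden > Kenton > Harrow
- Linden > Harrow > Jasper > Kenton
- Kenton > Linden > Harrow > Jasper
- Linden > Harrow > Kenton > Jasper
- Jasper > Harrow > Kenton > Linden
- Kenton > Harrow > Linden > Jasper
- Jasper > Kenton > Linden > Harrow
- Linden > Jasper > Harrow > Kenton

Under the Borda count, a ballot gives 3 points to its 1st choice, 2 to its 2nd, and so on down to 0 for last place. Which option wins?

Borda scores:
  Linden: 2 + 2 + 3 + 2 + 3 + 0 + 1 + 1 + 3 = 17
  Jasper: 1 + 3 + 1 + 0 + 0 + 3 + 0 + 3 + 2 = 13
  Harrow: 0 + 0 + 2 + 1 + 2 + 2 + 2 + 0 + 1 = 10
  Kenton: 3 + 1 + 0 + 3 + 1 + 1 + 3 + 2 + 0 = 14
Linden has the highest total.

Linden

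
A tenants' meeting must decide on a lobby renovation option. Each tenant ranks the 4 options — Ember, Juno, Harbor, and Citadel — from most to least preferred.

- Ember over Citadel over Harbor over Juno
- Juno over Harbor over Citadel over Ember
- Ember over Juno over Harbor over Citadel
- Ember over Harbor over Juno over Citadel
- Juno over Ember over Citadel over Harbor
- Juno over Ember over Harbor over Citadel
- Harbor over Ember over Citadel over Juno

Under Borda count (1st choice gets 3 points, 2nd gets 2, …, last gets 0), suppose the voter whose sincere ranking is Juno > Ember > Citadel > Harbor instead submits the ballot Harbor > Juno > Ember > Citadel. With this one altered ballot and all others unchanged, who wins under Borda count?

Ember

Borda totals with the altered ballot: Ember 14, Juno 11, Harbor 13, Citadel 4.
The winner is unchanged: still Ember.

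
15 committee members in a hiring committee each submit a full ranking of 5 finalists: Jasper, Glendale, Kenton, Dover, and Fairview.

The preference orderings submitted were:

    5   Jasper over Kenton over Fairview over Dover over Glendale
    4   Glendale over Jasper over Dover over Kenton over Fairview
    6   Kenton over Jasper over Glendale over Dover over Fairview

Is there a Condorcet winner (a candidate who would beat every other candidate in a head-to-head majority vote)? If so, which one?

Jasper

Head-to-head results (15 voters total):
Jasper vs Glendale: Jasper wins 11–4.
Jasper vs Kenton: Jasper wins 9–6.
Jasper vs Dover: Jasper wins 15–0.
Jasper vs Fairview: Jasper wins 15–0.
Glendale vs Kenton: Kenton wins 11–4.
Glendale vs Dover: Glendale wins 10–5.
Glendale vs Fairview: Glendale wins 10–5.
Kenton vs Dover: Kenton wins 11–4.
Kenton vs Fairview: Kenton wins 15–0.
Dover vs Fairview: Dover wins 10–5.
Jasper beats each rival — Glendale (11–4), Kenton (9–6), Dover (15–0), Fairview (15–0) — so Jasper is the Condorcet winner.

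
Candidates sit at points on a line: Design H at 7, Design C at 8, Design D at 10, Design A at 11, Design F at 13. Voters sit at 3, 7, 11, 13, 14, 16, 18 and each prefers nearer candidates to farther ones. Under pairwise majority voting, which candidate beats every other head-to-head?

With single-peaked preferences on a line, the Condorcet winner is the candidate closest to the median voter.
The median voter (position 13) is closest to Design F at 13.
Check: Design F vs Design D — voters closer to Design F: 4 of 7.

Design F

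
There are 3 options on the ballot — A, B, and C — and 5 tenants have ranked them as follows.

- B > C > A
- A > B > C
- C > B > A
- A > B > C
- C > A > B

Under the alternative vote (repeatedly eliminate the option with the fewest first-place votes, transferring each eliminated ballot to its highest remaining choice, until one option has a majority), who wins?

C

Round 1: A 2, C 2, B 1. B has the fewest and is eliminated.
Round 2: C 3, A 2. C has a majority.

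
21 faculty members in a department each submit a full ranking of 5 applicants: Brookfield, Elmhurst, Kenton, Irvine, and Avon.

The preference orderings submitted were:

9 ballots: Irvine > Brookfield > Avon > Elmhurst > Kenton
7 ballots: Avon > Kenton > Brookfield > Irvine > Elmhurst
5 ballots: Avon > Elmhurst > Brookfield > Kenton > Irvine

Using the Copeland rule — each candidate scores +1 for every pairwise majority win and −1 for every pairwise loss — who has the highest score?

Pairwise results:
  Brookfield vs Elmhurst: Brookfield wins 16–5.
  Brookfield vs Kenton: Brookfield wins 14–7.
  Brookfield vs Irvine: Brookfield wins 12–9.
  Brookfield vs Avon: Avon wins 12–9.
  Elmhurst vs Kenton: Elmhurst wins 14–7.
  Elmhurst vs Irvine: Irvine wins 16–5.
  Elmhurst vs Avon: Avon wins 21–0.
  Kenton vs Irvine: Kenton wins 12–9.
  Kenton vs Avon: Avon wins 21–0.
  Irvine vs Avon: Avon wins 12–9.
Copeland scores (wins − losses):
  Brookfield: 3 − 1 = 2
  Elmhurst: 1 − 3 = -2
  Kenton: 1 − 3 = -2
  Irvine: 1 − 3 = -2
  Avon: 4 − 0 = 4
Avon has the best Copeland score.

Avon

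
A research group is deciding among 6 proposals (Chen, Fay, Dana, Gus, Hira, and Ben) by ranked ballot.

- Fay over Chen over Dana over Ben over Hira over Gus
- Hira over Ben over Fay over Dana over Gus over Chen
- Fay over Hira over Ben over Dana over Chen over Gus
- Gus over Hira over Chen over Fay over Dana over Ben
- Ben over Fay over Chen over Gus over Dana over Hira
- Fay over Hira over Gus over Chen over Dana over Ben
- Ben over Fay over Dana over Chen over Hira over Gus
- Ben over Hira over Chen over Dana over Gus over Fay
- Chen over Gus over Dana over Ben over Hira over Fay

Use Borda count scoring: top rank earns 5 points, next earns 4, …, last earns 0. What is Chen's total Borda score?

23

Borda scores:
  Chen: 4 + 0 + 1 + 3 + 3 + 2 + 2 + 3 + 5 = 23
  Fay: 5 + 3 + 5 + 2 + 4 + 5 + 4 + 0 + 0 = 28
  Dana: 3 + 2 + 2 + 1 + 1 + 1 + 3 + 2 + 3 = 18
  Gus: 0 + 1 + 0 + 5 + 2 + 3 + 0 + 1 + 4 = 16
  Hira: 1 + 5 + 4 + 4 + 0 + 4 + 1 + 4 + 1 = 24
  Ben: 2 + 4 + 3 + 0 + 5 + 0 + 5 + 5 + 2 = 26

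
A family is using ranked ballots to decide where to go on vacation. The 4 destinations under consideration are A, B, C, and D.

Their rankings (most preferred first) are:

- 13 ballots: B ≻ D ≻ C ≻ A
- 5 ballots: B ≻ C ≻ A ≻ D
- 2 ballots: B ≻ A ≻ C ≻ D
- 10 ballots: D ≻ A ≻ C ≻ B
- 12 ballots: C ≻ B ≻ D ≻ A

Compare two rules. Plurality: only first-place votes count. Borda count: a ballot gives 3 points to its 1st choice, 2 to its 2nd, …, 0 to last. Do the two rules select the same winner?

Yes

Plurality first-place counts: A 0, B 20, C 12, D 10 → B.
Borda totals: A 29, B 84, C 71, D 68 → B.
The two rules agree on B.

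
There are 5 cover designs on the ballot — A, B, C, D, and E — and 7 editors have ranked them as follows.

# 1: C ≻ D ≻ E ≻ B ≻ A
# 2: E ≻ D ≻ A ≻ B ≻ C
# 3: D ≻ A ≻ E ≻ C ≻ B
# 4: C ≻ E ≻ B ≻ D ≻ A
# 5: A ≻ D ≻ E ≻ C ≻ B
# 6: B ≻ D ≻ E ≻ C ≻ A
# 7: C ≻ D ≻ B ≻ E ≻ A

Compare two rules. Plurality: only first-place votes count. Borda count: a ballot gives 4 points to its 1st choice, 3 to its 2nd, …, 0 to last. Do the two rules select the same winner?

No

Plurality first-place counts: A 1, B 1, C 3, D 1, E 1 → C.
Borda totals: A 9, B 10, C 15, D 20, E 16 → D.
The two rules disagree: plurality picks C, Borda picks D.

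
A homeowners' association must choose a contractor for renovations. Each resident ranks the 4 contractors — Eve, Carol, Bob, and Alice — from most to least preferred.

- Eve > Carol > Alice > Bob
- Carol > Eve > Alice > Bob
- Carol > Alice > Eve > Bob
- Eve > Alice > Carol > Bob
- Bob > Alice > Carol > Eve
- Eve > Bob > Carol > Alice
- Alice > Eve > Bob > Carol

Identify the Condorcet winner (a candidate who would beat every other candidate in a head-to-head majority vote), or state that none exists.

Head-to-head results (7 voters total):
Eve vs Carol: Eve wins 4–3.
Eve vs Bob: Eve wins 6–1.
Eve vs Alice: Eve wins 4–3.
Carol vs Bob: Carol wins 4–3.
Carol vs Alice: Carol wins 4–3.
Bob vs Alice: Alice wins 5–2.
Eve beats each rival — Carol (4–3), Bob (6–1), Alice (4–3) — so Eve is the Condorcet winner.

Eve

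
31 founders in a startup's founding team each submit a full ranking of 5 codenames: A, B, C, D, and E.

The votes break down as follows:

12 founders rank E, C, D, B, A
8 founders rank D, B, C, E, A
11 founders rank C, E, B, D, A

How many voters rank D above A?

Ballots ranking D above A: 12+8+11 = 31.
Ballots ranking A above D: 0.
So 31 of 31 voters prefer D to A.

31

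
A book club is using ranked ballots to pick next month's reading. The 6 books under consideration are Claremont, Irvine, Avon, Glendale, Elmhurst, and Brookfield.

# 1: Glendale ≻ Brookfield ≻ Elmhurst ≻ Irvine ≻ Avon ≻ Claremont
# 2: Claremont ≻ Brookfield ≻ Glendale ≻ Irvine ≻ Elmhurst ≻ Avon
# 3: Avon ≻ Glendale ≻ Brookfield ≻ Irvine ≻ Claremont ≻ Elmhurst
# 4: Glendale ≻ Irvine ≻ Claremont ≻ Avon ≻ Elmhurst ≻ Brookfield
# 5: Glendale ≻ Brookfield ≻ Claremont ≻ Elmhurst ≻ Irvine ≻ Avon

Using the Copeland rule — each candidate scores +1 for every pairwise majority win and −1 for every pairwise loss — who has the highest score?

Glendale

Pairwise results:
  Claremont vs Irvine: Irvine wins 3–2.
  Claremont vs Avon: Claremont wins 3–2.
  Claremont vs Glendale: Glendale wins 4–1.
  Claremont vs Elmhurst: Claremont wins 4–1.
  Claremont vs Brookfield: Brookfield wins 3–2.
  Irvine vs Avon: Irvine wins 4–1.
  Irvine vs Glendale: Glendale wins 5–0.
  Irvine vs Elmhurst: Irvine wins 3–2.
  Irvine vs Brookfield: Brookfield wins 4–1.
  Avon vs Glendale: Glendale wins 4–1.
  Avon vs Elmhurst: Elmhurst wins 3–2.
  Avon vs Brookfield: Brookfield wins 3–2.
  Glendale vs Elmhurst: Glendale wins 5–0.
  Glendale vs Brookfield: Glendale wins 4–1.
  Elmhurst vs Brookfield: Brookfield wins 4–1.
Copeland scores (wins − losses):
  Claremont: 2 − 3 = -1
  Irvine: 3 − 2 = 1
  Avon: 0 − 5 = -5
  Glendale: 5 − 0 = 5
  Elmhurst: 1 − 4 = -3
  Brookfield: 4 − 1 = 3
Glendale has the best Copeland score.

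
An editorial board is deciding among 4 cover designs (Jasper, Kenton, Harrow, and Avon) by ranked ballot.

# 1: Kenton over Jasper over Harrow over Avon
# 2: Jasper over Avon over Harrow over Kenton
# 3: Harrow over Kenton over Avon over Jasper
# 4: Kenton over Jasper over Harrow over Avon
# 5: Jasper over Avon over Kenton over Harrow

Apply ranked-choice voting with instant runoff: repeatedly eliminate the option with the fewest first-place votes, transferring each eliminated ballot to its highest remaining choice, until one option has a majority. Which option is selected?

Kenton

Round 1: Jasper 2, Kenton 2, Harrow 1, Avon 0. Avon has the fewest and is eliminated.
Round 2: Jasper 2, Kenton 2, Harrow 1. Harrow has the fewest and is eliminated.
Round 3: Kenton 3, Jasper 2. Kenton has a majority.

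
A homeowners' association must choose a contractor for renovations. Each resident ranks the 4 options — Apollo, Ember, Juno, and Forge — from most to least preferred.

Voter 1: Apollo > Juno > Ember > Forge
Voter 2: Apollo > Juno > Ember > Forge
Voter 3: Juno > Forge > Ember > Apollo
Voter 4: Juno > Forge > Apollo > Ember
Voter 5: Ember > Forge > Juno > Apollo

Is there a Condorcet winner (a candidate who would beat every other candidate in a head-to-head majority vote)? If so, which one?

Juno

Head-to-head results (5 voters total):
Apollo vs Ember: Apollo wins 3–2.
Apollo vs Juno: Juno wins 3–2.
Apollo vs Forge: Forge wins 3–2.
Ember vs Juno: Juno wins 4–1.
Ember vs Forge: Ember wins 3–2.
Juno vs Forge: Juno wins 4–1.
Juno beats each rival — Apollo (3–2), Ember (4–1), Forge (4–1) — so Juno is the Condorcet winner.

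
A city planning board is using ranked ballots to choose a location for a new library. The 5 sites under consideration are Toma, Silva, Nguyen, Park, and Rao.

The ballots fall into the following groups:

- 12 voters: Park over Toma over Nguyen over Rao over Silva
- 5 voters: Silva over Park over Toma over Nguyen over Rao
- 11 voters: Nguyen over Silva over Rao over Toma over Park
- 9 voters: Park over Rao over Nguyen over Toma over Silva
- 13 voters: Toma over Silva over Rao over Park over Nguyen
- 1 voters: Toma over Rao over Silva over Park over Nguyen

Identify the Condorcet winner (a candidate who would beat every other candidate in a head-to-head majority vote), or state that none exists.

None — there is no Condorcet winner

Head-to-head results (51 voters total):
Toma vs Silva: Toma wins 35–16.
Toma vs Nguyen: Toma wins 31–20.
Toma vs Park: Park wins 26–25.
Toma vs Rao: Toma wins 31–20.
Silva vs Nguyen: Nguyen wins 32–19.
Silva vs Park: Silva wins 30–21.
Silva vs Rao: Silva wins 29–22.
Nguyen vs Park: Park wins 40–11.
Nguyen vs Rao: Nguyen wins 28–23.
Park vs Rao: Park wins 26–25.
No candidate beats all others: Toma beats Silva beats Park beats Toma, a majority cycle.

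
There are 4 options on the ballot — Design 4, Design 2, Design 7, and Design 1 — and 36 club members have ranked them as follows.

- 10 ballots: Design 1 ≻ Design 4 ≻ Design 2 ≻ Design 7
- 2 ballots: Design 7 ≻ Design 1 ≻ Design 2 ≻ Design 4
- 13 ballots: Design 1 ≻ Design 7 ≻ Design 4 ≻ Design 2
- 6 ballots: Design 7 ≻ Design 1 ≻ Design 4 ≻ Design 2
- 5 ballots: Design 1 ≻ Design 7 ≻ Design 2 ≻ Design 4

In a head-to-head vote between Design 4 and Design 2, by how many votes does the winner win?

Ballots ranking Design 4 above Design 2: 10+13+6 = 29.
Ballots ranking Design 2 above Design 4: 2+5 = 7.
Design 4 wins 29–7, a margin of 22.

22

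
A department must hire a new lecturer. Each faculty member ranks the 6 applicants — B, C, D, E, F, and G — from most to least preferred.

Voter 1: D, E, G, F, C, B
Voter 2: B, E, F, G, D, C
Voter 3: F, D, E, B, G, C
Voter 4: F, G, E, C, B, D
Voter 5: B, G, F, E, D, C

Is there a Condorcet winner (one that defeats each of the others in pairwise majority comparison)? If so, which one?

Head-to-head results (5 voters total):
B vs C: B wins 3–2.
B vs D: B wins 3–2.
B vs E: E wins 3–2.
B vs F: F wins 3–2.
B vs G: B wins 3–2.
C vs D: D wins 4–1.
C vs E: E wins 5–0.
C vs F: F wins 5–0.
C vs G: G wins 5–0.
D vs E: E wins 3–2.
D vs F: F wins 4–1.
D vs G: G wins 3–2.
E vs F: F wins 3–2.
E vs G: E wins 3–2.
F vs G: F wins 3–2.
F beats each rival — B (3–2), C (5–0), D (4–1), E (3–2), G (3–2) — so F is the Condorcet winner.

F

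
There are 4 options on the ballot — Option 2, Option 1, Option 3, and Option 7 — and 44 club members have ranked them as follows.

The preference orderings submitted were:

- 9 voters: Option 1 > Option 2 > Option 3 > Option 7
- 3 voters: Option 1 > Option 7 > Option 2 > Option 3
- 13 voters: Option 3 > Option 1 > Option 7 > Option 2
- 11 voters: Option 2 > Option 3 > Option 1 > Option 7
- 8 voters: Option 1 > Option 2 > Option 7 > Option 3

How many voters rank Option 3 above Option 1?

24

Ballots ranking Option 3 above Option 1: 13+11 = 24.
Ballots ranking Option 1 above Option 3: 9+3+8 = 20.
So 24 of 44 voters prefer Option 3 to Option 1.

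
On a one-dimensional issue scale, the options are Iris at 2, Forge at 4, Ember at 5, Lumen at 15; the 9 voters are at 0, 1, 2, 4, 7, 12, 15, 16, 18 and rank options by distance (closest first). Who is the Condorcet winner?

With single-peaked preferences on a line, the Condorcet winner is the candidate closest to the median voter.
The median voter (position 7) is closest to Ember at 5.
Check: Ember vs Iris — voters closer to Ember: 6 of 9.

Ember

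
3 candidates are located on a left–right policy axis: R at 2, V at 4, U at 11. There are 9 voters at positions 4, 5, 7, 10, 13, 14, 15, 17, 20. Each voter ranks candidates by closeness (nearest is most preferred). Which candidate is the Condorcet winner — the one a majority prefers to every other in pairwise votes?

With single-peaked preferences on a line, the Condorcet winner is the candidate closest to the median voter.
The median voter (position 13) is closest to U at 11.
Check: U vs V — voters closer to U: 6 of 9.

U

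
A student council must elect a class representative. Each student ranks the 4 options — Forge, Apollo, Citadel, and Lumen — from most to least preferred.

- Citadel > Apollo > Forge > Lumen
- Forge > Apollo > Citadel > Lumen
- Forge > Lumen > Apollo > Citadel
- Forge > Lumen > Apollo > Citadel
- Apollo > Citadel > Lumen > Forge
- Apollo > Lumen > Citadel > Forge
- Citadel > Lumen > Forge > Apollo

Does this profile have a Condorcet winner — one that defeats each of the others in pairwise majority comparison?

No

Head-to-head results (7 voters total):
Forge vs Apollo: Forge wins 4–3.
Forge vs Citadel: Citadel wins 4–3.
Forge vs Lumen: Forge wins 4–3.
Apollo vs Citadel: Apollo wins 5–2.
Apollo vs Lumen: Apollo wins 4–3.
Citadel vs Lumen: Citadel wins 4–3.
No candidate beats all others: Forge beats Apollo beats Citadel beats Forge, a majority cycle.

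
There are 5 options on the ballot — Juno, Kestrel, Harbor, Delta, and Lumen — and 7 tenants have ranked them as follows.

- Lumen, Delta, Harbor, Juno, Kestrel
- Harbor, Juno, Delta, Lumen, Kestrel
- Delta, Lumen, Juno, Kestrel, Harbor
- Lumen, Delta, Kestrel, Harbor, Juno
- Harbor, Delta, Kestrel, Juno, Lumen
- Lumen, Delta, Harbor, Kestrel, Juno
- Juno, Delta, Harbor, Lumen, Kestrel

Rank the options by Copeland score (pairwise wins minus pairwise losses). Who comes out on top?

Delta

Pairwise results:
  Juno vs Kestrel: Juno wins 4–3.
  Juno vs Harbor: Harbor wins 5–2.
  Juno vs Delta: Delta wins 5–2.
  Juno vs Lumen: Lumen wins 4–3.
  Kestrel vs Harbor: Harbor wins 5–2.
  Kestrel vs Delta: Delta wins 7–0.
  Kestrel vs Lumen: Lumen wins 6–1.
  Harbor vs Delta: Delta wins 5–2.
  Harbor vs Lumen: Lumen wins 4–3.
  Delta vs Lumen: Delta wins 4–3.
Copeland scores (wins − losses):
  Juno: 1 − 3 = -2
  Kestrel: 0 − 4 = -4
  Harbor: 2 − 2 = 0
  Delta: 4 − 0 = 4
  Lumen: 3 − 1 = 2
Delta has the best Copeland score.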